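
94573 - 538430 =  - 443857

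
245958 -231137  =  14821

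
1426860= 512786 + 914074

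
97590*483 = 47135970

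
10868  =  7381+3487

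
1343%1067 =276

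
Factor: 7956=2^2*3^2*13^1*17^1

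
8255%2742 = 29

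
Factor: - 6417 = -3^2*23^1*31^1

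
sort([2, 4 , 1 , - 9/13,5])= [  -  9/13, 1,  2, 4,5 ]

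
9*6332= 56988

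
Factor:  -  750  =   - 2^1*3^1*5^3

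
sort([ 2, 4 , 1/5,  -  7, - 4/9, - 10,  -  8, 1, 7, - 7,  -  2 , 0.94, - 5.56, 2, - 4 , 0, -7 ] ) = [-10 , - 8, - 7,- 7, - 7,  -  5.56, - 4, - 2, - 4/9, 0, 1/5,0.94, 1,2,2, 4,7 ] 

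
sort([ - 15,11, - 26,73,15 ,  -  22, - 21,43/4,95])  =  [ - 26,-22, - 21,-15, 43/4 , 11, 15, 73, 95 ]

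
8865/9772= 8865/9772 = 0.91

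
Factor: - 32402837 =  - 23^2*61253^1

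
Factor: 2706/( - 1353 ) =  -2 = - 2^1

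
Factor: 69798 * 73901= 2^1*3^1*67^1  *1103^1*11633^1 = 5158141998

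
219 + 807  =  1026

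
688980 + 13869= 702849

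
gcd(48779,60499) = 1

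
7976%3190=1596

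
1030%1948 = 1030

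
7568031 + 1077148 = 8645179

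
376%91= 12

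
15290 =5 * 3058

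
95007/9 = 10556+1/3=10556.33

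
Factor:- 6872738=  - 2^1 * 971^1*3539^1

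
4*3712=14848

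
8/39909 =8/39909= 0.00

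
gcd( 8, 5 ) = 1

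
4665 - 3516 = 1149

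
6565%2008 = 541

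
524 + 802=1326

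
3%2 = 1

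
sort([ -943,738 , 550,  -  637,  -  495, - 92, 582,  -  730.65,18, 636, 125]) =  [ - 943,  -  730.65,  -  637, - 495,-92, 18, 125,550, 582, 636, 738]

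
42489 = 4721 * 9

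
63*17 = 1071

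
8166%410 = 376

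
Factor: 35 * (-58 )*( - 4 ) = 2^3*5^1*7^1*29^1 = 8120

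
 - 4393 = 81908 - 86301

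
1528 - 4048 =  -2520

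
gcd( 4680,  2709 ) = 9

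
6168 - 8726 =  - 2558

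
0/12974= 0= 0.00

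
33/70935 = 11/23645 = 0.00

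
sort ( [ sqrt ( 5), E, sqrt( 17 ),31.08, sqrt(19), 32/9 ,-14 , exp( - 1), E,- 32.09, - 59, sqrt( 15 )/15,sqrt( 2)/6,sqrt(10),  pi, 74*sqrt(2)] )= [ - 59 , - 32.09, -14, sqrt( 2) /6, sqrt (15 )/15, exp(- 1) , sqrt (5) , E, E, pi, sqrt( 10), 32/9,sqrt( 17), sqrt( 19 ), 31.08, 74*sqrt(2) ]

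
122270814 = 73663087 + 48607727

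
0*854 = 0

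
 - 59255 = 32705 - 91960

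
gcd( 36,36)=36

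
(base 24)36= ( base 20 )3I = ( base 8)116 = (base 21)3f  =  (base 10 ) 78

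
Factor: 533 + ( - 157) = 2^3*47^1= 376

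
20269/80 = 20269/80 = 253.36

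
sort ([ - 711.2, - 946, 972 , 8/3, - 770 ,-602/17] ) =[ - 946, - 770,  -  711.2,-602/17, 8/3, 972] 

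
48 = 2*24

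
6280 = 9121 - 2841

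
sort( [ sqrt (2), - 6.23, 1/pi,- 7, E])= [ - 7, - 6.23, 1/pi,sqrt(2), E]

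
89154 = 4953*18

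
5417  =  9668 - 4251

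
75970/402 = 188 + 197/201 = 188.98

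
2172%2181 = 2172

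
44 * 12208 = 537152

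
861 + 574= 1435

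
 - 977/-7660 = 977/7660 = 0.13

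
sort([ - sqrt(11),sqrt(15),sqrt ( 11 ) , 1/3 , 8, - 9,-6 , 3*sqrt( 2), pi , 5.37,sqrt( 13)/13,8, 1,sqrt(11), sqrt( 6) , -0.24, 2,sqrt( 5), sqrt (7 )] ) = [-9,-6,-sqrt (11 ) ,-0.24, sqrt( 13)/13, 1/3 , 1, 2 , sqrt(5 ), sqrt(6),sqrt(7 ),  pi,  sqrt (11), sqrt(11 ),sqrt( 15),3 * sqrt(2),5.37, 8, 8]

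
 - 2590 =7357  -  9947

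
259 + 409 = 668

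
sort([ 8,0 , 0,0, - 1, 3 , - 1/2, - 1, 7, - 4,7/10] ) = [ - 4, - 1,  -  1, - 1/2,0, 0, 0, 7/10 , 3 , 7,8 ]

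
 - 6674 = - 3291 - 3383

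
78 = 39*2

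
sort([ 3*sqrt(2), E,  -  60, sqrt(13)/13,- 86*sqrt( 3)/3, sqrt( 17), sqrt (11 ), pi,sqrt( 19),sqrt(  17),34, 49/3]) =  [ - 60, - 86*sqrt (3)/3,sqrt(13)/13,  E,pi,sqrt(11), sqrt(17),sqrt ( 17 ), 3*sqrt( 2), sqrt ( 19), 49/3,34 ] 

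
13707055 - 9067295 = 4639760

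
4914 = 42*117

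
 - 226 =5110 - 5336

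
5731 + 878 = 6609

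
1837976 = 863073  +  974903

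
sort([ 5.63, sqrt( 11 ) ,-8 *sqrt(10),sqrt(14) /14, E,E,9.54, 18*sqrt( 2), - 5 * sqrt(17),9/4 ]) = [-8 * sqrt ( 10 ),-5 * sqrt (17), sqrt(14)/14, 9/4, E,  E, sqrt (11), 5.63,9.54,18*sqrt ( 2)]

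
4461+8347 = 12808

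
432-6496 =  - 6064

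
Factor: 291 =3^1*97^1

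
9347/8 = 9347/8 = 1168.38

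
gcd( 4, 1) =1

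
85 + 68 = 153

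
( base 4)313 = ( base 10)55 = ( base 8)67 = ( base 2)110111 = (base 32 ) 1n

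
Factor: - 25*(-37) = 5^2*37^1 = 925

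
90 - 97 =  - 7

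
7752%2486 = 294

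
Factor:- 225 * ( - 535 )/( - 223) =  - 3^2*5^3*107^1*223^ (-1) = - 120375/223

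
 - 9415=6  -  9421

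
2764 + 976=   3740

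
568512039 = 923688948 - 355176909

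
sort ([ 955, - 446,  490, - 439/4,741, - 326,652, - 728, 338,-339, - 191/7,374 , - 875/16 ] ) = [ - 728, - 446,- 339, - 326, - 439/4, - 875/16, - 191/7,338 , 374,  490 , 652,741,955]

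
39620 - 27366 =12254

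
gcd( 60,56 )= 4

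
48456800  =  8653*5600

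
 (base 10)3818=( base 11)2961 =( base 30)478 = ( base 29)4fj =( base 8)7352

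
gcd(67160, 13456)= 8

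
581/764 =581/764 = 0.76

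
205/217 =205/217 = 0.94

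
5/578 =5/578 = 0.01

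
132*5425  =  716100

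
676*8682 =5869032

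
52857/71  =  52857/71=744.46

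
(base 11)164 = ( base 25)7G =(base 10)191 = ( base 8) 277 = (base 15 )cb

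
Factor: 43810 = 2^1*5^1*13^1*337^1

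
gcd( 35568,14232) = 24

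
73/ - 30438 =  - 73/30438 = - 0.00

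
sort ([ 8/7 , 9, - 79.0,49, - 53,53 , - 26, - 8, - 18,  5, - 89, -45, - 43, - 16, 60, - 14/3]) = [-89, - 79.0, - 53, - 45,-43, - 26, - 18, - 16, - 8,-14/3,8/7,5,9,49 , 53,  60 ] 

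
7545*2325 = 17542125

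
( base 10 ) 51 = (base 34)1H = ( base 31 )1K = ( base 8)63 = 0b110011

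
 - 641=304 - 945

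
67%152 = 67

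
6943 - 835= 6108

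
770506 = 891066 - 120560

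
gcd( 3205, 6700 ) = 5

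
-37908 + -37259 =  - 75167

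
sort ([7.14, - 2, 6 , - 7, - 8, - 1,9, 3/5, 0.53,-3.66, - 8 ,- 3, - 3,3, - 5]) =[ - 8, - 8, - 7, - 5, - 3.66, - 3, - 3,  -  2, - 1,0.53, 3/5 , 3,  6,7.14, 9 ] 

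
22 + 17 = 39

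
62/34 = 1+14/17  =  1.82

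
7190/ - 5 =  - 1438 +0/1 = - 1438.00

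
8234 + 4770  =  13004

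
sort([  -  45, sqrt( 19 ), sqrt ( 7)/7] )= [  -  45,sqrt( 7) /7,sqrt(19 )]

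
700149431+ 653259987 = 1353409418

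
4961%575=361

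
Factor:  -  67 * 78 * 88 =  - 2^4* 3^1*11^1  *  13^1*67^1 = - 459888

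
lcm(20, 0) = 0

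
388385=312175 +76210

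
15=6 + 9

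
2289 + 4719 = 7008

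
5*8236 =41180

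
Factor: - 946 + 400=  -  2^1*3^1*7^1 * 13^1 = - 546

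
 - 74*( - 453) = 33522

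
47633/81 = 588 + 5/81 = 588.06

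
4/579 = 4/579 = 0.01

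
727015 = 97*7495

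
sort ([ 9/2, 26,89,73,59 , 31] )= [9/2, 26,31, 59, 73, 89]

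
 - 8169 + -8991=-17160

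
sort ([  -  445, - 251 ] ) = [-445,-251 ] 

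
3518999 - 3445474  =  73525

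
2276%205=21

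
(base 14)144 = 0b100000000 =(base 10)256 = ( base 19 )d9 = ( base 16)100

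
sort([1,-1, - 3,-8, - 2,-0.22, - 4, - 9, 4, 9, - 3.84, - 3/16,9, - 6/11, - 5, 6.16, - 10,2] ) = [-10, - 9, - 8, - 5, - 4, - 3.84, - 3, -2, - 1, - 6/11, - 0.22, - 3/16,1 , 2, 4, 6.16,9,  9 ]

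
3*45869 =137607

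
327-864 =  -537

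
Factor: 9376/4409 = 2^5 * 293^1*4409^( - 1 )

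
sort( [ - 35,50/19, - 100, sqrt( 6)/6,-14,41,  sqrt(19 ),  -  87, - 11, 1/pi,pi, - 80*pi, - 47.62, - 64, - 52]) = [ - 80*pi,-100, - 87, - 64, - 52, -47.62, - 35, - 14,-11 , 1/pi,sqrt(6)/6,50/19,pi, sqrt(19 ),  41 ] 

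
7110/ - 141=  - 2370/47= -50.43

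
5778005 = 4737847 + 1040158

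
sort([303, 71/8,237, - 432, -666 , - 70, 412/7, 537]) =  [ - 666,  -  432, - 70, 71/8,412/7,  237, 303,537] 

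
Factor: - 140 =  - 2^2*5^1*7^1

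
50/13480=5/1348 = 0.00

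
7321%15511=7321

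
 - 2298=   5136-7434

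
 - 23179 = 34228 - 57407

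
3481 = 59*59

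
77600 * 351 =27237600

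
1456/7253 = 1456/7253 = 0.20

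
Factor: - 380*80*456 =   -  2^9*3^1*5^2* 19^2=-13862400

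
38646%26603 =12043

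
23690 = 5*4738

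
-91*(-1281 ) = 116571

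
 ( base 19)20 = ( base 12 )32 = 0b100110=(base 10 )38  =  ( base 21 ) 1h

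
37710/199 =189 + 99/199 = 189.50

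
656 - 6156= - 5500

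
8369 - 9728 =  -1359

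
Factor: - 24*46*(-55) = 2^4*3^1*5^1*11^1*23^1=60720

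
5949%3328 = 2621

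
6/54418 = 3/27209 = 0.00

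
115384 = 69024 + 46360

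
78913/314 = 251 + 99/314 = 251.32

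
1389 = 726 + 663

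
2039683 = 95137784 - 93098101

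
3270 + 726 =3996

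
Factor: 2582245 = 5^1*516449^1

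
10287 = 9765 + 522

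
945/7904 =945/7904  =  0.12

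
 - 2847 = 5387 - 8234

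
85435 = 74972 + 10463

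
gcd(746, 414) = 2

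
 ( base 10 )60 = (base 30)20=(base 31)1T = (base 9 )66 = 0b111100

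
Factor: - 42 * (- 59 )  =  2^1 * 3^1*7^1*59^1 = 2478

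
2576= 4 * 644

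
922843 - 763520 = 159323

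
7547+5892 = 13439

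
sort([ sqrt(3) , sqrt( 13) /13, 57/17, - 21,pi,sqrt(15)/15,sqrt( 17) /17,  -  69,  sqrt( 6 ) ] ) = [  -  69, - 21,sqrt ( 17 ) /17, sqrt( 15) /15, sqrt( 13)/13 , sqrt( 3 ),sqrt( 6 ),  pi,57/17]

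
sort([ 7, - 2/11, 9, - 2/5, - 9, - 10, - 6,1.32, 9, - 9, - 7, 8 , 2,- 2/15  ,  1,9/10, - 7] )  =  [ - 10, - 9,- 9, - 7, - 7, - 6, - 2/5, - 2/11,-2/15,9/10,1,1.32,2,7, 8, 9,9 ] 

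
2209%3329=2209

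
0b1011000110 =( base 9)868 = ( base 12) 4b2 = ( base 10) 710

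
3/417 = 1/139=0.01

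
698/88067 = 698/88067  =  0.01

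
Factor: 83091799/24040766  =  2^( - 1 )*7^2 * 1695751^1 * 12020383^(  -  1)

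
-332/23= - 332/23 = -14.43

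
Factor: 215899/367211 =13^( - 1 )*47^( - 1 )*601^(-1)*215899^1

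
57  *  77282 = 4405074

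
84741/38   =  2230 + 1/38 = 2230.03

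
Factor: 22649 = 11^1*29^1*71^1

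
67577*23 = 1554271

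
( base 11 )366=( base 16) 1b3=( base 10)435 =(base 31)E1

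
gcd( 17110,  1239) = 59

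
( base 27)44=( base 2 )1110000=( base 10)112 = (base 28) 40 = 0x70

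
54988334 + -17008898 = 37979436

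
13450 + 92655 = 106105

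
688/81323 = 688/81323 =0.01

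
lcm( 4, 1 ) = 4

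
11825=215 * 55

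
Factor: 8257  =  23^1*359^1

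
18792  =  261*72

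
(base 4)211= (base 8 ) 45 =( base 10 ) 37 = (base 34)13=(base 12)31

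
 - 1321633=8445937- 9767570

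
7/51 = 7/51 = 0.14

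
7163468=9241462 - 2077994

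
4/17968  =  1/4492 = 0.00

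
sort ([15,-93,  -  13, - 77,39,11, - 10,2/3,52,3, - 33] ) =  [ - 93,  -  77,-33  ,  -  13,-10, 2/3,3, 11,15, 39,52] 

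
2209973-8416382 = -6206409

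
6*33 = 198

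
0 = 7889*0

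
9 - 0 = 9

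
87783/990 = 29261/330 =88.67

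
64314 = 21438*3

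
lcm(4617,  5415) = 438615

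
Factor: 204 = 2^2*3^1*17^1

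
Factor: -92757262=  - 2^1*13^1*3567587^1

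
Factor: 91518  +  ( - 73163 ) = 18355 = 5^1*3671^1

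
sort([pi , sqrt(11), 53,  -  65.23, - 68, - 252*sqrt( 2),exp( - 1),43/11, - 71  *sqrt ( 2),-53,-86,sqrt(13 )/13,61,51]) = [  -  252*sqrt(  2 ), - 71  *  sqrt( 2), - 86,-68,-65.23,- 53,sqrt( 13 )/13,exp(-1 ), pi, sqrt ( 11 ), 43/11, 51,  53,61 ]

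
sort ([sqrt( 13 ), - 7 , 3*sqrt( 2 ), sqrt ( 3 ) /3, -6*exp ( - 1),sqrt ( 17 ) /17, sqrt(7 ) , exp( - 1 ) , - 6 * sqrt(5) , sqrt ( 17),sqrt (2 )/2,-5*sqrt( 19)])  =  [ - 5*sqrt(19),- 6*sqrt (5 ), - 7,-6  *  exp(  -  1),sqrt (17 )/17, exp( - 1 ),  sqrt (3)/3, sqrt( 2)/2 , sqrt( 7 ), sqrt( 13 ),sqrt(17),3*sqrt(2)]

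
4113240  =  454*9060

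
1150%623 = 527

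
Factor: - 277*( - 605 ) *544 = 2^5 *5^1 * 11^2*17^1 * 277^1 = 91166240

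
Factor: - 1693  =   - 1693^1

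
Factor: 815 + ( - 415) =400 = 2^4*5^2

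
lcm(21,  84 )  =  84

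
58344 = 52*1122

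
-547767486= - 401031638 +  - 146735848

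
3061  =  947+2114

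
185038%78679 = 27680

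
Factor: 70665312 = 2^5*3^1 * 736097^1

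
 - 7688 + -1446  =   - 9134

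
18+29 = 47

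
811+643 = 1454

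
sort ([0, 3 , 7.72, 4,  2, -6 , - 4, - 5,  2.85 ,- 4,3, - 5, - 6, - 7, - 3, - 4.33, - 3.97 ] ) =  [ - 7, - 6 , - 6, - 5 , - 5,  -  4.33, - 4, - 4, - 3.97,  -  3, 0, 2, 2.85, 3,3,4 , 7.72 ] 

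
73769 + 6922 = 80691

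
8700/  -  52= - 168 + 9/13 = -167.31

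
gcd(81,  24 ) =3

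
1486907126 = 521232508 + 965674618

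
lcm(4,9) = 36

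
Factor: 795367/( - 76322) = -25657/2462= -  2^( - 1)*1231^ (-1) * 25657^1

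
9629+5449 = 15078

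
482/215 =482/215 = 2.24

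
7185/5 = 1437 = 1437.00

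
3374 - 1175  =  2199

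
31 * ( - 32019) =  - 992589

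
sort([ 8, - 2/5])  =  [ - 2/5, 8 ]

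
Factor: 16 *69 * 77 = 2^4 * 3^1*7^1*11^1*23^1 = 85008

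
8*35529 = 284232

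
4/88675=4/88675 =0.00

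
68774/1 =68774= 68774.00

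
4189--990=5179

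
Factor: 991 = 991^1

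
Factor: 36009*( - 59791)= - 2153014119 = - 3^2*4001^1*59791^1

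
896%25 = 21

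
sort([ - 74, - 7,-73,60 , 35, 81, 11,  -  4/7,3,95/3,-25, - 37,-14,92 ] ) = [-74, - 73, - 37, - 25, - 14,  -  7, - 4/7, 3,11, 95/3,35 , 60 , 81,92]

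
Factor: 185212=2^2*19^1*2437^1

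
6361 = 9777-3416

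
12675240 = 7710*1644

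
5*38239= 191195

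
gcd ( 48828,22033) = 1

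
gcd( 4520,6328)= 904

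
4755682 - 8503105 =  - 3747423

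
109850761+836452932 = 946303693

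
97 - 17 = 80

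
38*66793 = 2538134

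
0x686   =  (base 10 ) 1670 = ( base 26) 2c6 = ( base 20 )43A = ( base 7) 4604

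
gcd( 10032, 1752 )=24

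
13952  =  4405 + 9547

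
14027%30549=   14027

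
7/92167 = 7/92167 =0.00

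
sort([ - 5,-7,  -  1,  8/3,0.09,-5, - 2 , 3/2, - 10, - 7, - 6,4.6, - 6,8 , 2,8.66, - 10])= [  -  10, - 10, - 7, - 7, - 6,- 6, - 5,  -  5, - 2, -1, 0.09,  3/2, 2,8/3,4.6,8,  8.66] 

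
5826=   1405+4421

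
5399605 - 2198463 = 3201142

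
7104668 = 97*73244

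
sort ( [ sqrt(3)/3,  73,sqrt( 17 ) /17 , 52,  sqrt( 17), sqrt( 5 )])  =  [ sqrt(17)/17, sqrt (3 )/3, sqrt ( 5), sqrt(17), 52,73]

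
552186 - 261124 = 291062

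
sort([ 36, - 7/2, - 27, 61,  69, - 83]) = [ - 83, - 27, - 7/2,36, 61,69]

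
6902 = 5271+1631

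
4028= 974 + 3054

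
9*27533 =247797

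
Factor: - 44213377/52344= - 2^ ( - 3)*3^(  -  2 )*13^1*79^1*727^( - 1)  *  43051^1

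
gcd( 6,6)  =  6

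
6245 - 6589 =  -344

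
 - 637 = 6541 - 7178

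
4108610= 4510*911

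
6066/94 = 3033/47 = 64.53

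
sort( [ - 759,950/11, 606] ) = [-759,950/11,606 ] 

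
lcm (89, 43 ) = 3827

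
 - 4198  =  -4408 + 210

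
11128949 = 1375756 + 9753193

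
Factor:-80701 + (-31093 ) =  - 111794 = - 2^1 * 55897^1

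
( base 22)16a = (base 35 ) hv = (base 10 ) 626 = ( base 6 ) 2522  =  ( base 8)1162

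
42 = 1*42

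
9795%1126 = 787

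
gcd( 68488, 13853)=7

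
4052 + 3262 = 7314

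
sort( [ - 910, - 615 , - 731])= [ - 910, - 731, - 615]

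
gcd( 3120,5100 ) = 60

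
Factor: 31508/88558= 15754/44279 = 2^1*7877^1* 44279^( - 1)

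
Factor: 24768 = 2^6 * 3^2*43^1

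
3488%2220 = 1268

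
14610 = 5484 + 9126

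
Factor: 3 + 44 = 47 = 47^1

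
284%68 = 12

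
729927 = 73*9999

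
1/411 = 1/411=0.00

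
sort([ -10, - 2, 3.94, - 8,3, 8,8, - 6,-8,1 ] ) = [ - 10, - 8 , - 8, - 6,  -  2,  1,3, 3.94,8,8 ]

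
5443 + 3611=9054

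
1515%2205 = 1515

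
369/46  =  369/46=8.02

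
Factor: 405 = 3^4*5^1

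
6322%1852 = 766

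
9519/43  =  9519/43 = 221.37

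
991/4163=991/4163 = 0.24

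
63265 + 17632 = 80897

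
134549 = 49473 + 85076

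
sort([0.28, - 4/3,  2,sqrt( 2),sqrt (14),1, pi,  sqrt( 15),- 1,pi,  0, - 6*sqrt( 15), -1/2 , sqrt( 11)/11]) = [ - 6*sqrt( 15), - 4/3, - 1  , - 1/2, 0,0.28,sqrt( 11 )/11 , 1, sqrt( 2), 2, pi, pi,sqrt ( 14),sqrt ( 15 )]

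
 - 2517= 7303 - 9820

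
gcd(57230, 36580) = 590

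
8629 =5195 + 3434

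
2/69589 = 2/69589 =0.00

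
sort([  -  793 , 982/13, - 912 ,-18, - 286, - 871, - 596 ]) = [ - 912, - 871,-793, - 596, -286, - 18,982/13]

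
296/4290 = 148/2145 = 0.07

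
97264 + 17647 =114911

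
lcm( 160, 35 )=1120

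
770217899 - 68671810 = 701546089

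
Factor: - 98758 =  - 2^1 * 11^1 * 67^2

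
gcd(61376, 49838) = 2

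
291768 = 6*48628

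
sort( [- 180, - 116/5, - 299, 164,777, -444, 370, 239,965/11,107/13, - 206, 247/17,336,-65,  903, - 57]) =[ - 444,- 299, - 206, - 180, - 65,  -  57,- 116/5, 107/13,247/17, 965/11,164,239, 336, 370,777,903]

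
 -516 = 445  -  961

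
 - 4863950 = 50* ( - 97279 ) 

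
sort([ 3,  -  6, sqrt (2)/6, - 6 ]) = [ - 6,-6,sqrt( 2) /6,3]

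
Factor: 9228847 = 773^1*11939^1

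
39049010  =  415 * 94094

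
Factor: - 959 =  - 7^1*137^1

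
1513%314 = 257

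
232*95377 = 22127464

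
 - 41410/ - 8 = 5176+1/4=5176.25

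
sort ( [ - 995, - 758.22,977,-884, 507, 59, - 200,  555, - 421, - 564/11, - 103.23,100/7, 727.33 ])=[ - 995, - 884, - 758.22, - 421, - 200,-103.23, - 564/11, 100/7, 59, 507 , 555, 727.33, 977] 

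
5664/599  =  5664/599= 9.46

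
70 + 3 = 73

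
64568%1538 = 1510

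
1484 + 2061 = 3545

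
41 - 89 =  - 48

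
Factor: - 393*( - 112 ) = 44016  =  2^4* 3^1  *7^1*131^1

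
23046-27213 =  - 4167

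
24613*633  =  15580029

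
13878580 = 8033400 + 5845180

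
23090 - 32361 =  - 9271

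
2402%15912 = 2402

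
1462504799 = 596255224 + 866249575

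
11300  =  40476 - 29176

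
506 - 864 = -358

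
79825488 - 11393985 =68431503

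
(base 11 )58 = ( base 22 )2j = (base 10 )63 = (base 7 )120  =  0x3f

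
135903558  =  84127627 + 51775931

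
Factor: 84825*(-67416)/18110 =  - 2^2*3^3*5^1 * 13^1*29^1*53^2*1811^( - 1 ) = - 571856220/1811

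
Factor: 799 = 17^1 * 47^1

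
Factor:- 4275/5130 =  - 5/6 = - 2^(-1 )*3^ (-1 )  *5^1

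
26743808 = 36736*728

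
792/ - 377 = -3 + 339/377 = -2.10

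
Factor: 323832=2^3*3^1*103^1*131^1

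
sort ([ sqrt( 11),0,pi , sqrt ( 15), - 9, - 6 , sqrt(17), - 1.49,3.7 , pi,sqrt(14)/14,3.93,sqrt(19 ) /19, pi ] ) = [-9, - 6, - 1.49, 0,sqrt( 19) /19,sqrt(14)/14,pi, pi,pi,sqrt( 11),3.7,sqrt (15),3.93,sqrt(17) ] 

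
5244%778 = 576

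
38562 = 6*6427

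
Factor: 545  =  5^1*109^1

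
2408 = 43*56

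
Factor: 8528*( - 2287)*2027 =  - 39533667472 = - 2^4 * 13^1*41^1*2027^1*2287^1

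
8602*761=6546122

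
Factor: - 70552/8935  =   - 2^3*5^(-1 )*1787^( - 1 )*8819^1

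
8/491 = 8/491 = 0.02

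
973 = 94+879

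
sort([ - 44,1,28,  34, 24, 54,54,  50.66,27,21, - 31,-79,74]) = [ - 79,-44, - 31, 1, 21,  24, 27,28, 34,  50.66,54, 54, 74 ] 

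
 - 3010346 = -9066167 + 6055821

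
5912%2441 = 1030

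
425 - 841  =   - 416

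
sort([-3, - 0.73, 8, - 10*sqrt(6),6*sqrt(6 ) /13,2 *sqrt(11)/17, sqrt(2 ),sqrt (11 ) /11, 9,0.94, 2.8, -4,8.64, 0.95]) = [ - 10*sqrt(6), - 4,-3,-0.73,sqrt ( 11 )/11, 2*sqrt(11) /17,0.94,0.95,6*sqrt(6)/13, sqrt (2),2.8,8, 8.64,  9]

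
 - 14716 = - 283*52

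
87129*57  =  4966353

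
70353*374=26312022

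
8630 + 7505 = 16135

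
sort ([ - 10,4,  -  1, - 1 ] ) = [ - 10, - 1, - 1,4]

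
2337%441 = 132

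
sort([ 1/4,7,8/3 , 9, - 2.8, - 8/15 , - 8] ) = [ - 8, - 2.8 , - 8/15, 1/4,8/3, 7, 9] 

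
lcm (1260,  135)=3780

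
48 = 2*24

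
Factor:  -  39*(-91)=3549 = 3^1*7^1*13^2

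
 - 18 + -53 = - 71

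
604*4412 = 2664848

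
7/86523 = 7/86523 = 0.00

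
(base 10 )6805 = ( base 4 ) 1222111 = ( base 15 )203A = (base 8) 15225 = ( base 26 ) a1j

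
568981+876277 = 1445258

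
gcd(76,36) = 4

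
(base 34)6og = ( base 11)5922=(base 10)7768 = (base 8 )17130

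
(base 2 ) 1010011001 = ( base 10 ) 665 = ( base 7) 1640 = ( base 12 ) 475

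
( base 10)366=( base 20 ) I6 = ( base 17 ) 149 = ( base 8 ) 556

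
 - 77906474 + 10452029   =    -  67454445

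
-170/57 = - 3 + 1/57 = -2.98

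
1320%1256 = 64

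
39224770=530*74009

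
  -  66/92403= - 22/30801  =  - 0.00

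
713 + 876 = 1589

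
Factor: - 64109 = -64109^1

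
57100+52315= 109415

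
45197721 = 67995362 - 22797641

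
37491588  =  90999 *412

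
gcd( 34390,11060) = 10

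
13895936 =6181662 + 7714274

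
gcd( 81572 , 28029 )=1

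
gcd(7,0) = 7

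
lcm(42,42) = 42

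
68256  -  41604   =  26652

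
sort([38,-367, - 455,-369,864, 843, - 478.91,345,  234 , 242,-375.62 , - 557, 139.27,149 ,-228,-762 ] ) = [-762, - 557, - 478.91, - 455,-375.62, - 369, - 367, - 228, 38, 139.27 , 149, 234, 242, 345,843,  864 ]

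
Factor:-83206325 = - 5^2*31^1*101^1*1063^1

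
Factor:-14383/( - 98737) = 19^1*757^1*98737^( - 1 ) 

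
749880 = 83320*9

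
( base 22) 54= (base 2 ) 1110010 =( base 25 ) 4E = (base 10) 114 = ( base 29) 3R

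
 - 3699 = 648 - 4347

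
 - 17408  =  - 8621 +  -8787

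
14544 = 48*303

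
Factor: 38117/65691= 3^( - 4)*47^1 = 47/81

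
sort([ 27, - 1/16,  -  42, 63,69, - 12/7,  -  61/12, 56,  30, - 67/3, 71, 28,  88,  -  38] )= [ - 42,-38, - 67/3,  -  61/12,-12/7,-1/16,27, 28,30,56, 63, 69 , 71,  88]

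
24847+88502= 113349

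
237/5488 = 237/5488 = 0.04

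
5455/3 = 5455/3 = 1818.33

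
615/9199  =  615/9199 = 0.07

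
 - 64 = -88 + 24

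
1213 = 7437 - 6224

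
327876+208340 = 536216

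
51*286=14586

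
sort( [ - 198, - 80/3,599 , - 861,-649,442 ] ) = [ - 861, - 649,- 198,-80/3,442 , 599]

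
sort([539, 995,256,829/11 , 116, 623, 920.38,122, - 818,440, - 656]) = [ - 818, - 656,829/11,116,122,256,440, 539, 623,920.38, 995]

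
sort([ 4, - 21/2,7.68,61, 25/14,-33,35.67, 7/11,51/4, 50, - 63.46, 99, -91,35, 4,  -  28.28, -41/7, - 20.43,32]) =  [ - 91,  -  63.46,-33, -28.28 , - 20.43, - 21/2, - 41/7,7/11 , 25/14,4,4, 7.68,51/4, 32,  35,35.67, 50, 61,99 ] 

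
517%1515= 517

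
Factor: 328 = 2^3*41^1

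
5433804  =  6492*837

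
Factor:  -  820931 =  - 631^1*1301^1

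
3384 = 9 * 376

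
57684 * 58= 3345672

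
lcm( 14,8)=56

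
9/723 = 3/241=0.01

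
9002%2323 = 2033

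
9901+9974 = 19875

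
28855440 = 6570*4392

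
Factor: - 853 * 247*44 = -2^2*11^1*13^1 * 19^1*853^1 = - 9270404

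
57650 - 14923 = 42727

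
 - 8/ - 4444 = 2/1111 =0.00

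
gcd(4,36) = 4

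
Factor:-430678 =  - 2^1*17^1*53^1  *  239^1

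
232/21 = 232/21   =  11.05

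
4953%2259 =435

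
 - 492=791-1283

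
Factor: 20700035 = 5^1* 283^1*14629^1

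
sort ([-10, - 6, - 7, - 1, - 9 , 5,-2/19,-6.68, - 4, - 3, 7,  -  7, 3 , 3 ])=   [ - 10, - 9, - 7, - 7, - 6.68, - 6, - 4, - 3, - 1,-2/19 , 3,3,5, 7 ]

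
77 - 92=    - 15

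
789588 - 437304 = 352284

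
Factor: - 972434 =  - 2^1*17^1*37^1*773^1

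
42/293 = 42/293 = 0.14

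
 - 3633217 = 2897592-6530809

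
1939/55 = 1939/55=35.25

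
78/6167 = 78/6167 = 0.01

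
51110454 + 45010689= 96121143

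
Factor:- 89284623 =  - 3^1 * 103^1*288947^1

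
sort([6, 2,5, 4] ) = [2,  4,5,  6] 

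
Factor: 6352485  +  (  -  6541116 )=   -  3^2 * 20959^1 = - 188631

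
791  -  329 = 462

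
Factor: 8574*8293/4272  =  2^( - 3 )*89^(-1) * 1429^1*8293^1 = 11850697/712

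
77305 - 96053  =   - 18748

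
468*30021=14049828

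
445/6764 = 5/76 =0.07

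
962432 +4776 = 967208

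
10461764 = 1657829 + 8803935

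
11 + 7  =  18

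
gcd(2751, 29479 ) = 1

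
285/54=95/18 = 5.28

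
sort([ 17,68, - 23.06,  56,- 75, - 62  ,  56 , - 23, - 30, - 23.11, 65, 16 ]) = [ - 75, - 62, - 30, - 23.11,-23.06,-23,  16, 17, 56,56,  65,68]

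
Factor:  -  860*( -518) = 445480=2^3*5^1 * 7^1  *37^1*43^1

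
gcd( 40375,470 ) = 5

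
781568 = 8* 97696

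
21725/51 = 425+50/51=425.98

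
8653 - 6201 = 2452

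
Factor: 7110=2^1*3^2*5^1*79^1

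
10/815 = 2/163  =  0.01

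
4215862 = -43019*( - 98)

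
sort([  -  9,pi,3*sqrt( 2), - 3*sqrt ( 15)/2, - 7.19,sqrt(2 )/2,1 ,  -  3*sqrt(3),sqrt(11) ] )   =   [ - 9,  -  7.19, - 3*sqrt(15)/2, - 3*sqrt(3),sqrt (2)/2, 1, pi,sqrt(11 ), 3*sqrt(2 ) ] 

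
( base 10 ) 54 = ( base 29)1p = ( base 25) 24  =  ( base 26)22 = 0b110110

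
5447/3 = 1815 + 2/3=1815.67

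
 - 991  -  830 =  - 1821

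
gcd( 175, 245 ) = 35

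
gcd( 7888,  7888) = 7888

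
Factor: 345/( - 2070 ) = -2^( - 1 )*3^( - 1) = -  1/6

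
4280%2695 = 1585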